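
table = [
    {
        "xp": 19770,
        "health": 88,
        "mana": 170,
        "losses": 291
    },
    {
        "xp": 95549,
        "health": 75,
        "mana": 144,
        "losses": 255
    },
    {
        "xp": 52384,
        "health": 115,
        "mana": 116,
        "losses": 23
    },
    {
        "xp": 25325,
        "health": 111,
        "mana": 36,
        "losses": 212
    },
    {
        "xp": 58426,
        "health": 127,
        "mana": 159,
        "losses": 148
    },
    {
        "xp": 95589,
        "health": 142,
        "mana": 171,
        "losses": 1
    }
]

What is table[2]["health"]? 115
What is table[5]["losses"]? 1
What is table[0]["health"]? 88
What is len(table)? 6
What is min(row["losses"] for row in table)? 1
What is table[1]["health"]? 75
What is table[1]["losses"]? 255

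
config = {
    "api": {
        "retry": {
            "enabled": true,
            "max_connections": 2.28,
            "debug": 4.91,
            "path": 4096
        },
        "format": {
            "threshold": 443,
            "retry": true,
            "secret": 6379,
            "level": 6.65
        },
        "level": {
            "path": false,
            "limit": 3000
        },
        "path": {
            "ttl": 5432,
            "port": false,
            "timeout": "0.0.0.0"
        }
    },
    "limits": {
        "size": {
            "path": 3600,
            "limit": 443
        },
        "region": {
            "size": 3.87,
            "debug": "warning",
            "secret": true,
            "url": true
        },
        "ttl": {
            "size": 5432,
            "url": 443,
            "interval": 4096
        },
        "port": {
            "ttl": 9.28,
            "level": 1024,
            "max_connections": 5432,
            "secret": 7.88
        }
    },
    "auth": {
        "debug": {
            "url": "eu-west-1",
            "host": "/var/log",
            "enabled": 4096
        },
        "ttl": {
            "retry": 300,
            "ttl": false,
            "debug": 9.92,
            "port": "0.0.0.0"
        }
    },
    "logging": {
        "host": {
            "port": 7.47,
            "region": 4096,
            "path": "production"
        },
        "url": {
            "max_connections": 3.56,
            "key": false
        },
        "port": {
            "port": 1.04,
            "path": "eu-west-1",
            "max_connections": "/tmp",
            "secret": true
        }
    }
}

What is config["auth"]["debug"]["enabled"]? 4096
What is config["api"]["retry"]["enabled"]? True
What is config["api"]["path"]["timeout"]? "0.0.0.0"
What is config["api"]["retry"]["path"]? 4096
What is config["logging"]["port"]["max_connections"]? "/tmp"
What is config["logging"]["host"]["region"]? 4096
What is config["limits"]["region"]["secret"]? True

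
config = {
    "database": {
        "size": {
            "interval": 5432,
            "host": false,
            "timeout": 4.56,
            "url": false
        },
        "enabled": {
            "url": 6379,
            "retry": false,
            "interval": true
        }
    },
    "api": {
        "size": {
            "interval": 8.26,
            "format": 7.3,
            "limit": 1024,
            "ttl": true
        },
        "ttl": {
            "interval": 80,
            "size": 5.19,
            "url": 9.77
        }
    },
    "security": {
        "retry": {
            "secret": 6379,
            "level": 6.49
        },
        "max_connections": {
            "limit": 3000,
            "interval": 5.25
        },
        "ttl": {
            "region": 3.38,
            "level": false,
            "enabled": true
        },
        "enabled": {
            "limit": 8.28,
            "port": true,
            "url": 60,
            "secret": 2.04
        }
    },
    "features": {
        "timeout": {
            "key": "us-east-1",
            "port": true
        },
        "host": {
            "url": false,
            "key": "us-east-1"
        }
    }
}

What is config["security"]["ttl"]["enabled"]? True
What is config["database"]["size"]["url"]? False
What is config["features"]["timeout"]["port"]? True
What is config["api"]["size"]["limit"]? 1024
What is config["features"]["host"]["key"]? "us-east-1"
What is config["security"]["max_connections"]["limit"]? 3000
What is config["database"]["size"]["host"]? False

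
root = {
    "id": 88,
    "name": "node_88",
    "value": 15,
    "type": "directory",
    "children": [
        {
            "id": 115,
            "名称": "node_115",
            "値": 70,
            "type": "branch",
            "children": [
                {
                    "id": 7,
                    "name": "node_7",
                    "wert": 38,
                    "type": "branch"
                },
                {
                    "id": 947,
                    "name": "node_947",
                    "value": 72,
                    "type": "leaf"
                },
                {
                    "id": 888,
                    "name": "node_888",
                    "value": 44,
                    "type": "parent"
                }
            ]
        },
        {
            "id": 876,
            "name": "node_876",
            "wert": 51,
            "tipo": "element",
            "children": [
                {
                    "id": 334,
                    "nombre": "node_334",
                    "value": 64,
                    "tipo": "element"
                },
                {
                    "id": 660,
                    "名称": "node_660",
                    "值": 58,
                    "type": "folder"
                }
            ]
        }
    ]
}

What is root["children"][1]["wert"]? 51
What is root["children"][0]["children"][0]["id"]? 7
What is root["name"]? "node_88"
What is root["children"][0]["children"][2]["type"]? "parent"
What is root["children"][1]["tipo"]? "element"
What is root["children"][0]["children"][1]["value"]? 72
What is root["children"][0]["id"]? 115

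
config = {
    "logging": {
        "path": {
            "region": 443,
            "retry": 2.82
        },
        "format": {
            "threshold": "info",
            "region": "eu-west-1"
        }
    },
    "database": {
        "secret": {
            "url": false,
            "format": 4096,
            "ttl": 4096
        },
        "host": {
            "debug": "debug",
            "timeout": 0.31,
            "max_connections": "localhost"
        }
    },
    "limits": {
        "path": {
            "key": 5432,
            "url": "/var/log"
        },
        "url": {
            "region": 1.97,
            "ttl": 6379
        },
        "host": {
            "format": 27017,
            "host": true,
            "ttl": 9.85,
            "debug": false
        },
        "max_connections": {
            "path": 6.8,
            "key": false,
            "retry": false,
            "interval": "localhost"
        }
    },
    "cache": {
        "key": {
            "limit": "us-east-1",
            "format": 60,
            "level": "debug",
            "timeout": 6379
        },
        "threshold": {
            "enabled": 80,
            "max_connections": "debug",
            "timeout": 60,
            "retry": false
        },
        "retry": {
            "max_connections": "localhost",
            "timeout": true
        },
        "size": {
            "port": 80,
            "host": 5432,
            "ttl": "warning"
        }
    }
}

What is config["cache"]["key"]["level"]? "debug"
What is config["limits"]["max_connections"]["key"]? False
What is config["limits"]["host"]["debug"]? False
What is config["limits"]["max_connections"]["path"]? 6.8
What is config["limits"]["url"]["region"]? 1.97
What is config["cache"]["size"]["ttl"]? "warning"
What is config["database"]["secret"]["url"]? False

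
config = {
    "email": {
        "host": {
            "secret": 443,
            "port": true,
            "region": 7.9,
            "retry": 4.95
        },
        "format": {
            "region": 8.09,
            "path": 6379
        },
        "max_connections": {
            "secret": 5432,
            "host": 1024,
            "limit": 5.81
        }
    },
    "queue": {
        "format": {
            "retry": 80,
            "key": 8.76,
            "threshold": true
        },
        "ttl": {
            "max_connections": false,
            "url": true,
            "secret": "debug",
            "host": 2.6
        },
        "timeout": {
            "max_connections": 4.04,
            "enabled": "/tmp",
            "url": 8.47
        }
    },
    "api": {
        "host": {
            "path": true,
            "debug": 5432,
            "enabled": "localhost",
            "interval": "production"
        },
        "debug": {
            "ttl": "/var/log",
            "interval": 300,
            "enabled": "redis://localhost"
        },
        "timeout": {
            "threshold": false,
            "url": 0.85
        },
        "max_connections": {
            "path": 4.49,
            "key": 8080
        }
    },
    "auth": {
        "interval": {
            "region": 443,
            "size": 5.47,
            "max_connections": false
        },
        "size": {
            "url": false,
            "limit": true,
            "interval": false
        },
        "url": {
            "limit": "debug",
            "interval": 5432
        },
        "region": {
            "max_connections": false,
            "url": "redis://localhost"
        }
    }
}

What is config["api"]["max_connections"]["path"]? 4.49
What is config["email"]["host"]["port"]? True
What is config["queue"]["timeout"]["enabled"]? "/tmp"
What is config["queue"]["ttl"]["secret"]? "debug"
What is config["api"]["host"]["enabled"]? "localhost"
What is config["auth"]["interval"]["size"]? 5.47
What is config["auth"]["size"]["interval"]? False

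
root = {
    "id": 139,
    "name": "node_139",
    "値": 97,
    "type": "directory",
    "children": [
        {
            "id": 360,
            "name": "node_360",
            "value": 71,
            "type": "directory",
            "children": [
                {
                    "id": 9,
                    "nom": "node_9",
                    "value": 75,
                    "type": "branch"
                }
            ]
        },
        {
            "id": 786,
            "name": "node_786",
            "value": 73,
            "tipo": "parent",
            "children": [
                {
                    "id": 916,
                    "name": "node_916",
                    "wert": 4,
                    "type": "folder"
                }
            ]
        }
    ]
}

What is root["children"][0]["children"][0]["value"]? 75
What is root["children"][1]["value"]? 73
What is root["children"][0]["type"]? "directory"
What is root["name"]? "node_139"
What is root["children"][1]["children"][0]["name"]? "node_916"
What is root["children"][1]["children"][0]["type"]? "folder"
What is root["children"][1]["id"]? 786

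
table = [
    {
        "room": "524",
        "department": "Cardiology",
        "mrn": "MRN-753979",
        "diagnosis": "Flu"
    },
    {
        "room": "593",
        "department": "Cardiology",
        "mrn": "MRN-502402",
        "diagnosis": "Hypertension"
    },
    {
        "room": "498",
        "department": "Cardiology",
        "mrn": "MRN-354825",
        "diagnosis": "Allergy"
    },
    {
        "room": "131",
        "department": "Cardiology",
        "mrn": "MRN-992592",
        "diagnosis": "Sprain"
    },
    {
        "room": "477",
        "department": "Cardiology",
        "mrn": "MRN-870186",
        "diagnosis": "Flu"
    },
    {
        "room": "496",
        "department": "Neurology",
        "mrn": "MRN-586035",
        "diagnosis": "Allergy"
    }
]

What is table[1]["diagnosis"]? "Hypertension"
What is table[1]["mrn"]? "MRN-502402"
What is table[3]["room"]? "131"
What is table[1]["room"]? "593"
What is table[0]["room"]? "524"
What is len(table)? 6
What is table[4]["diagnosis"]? "Flu"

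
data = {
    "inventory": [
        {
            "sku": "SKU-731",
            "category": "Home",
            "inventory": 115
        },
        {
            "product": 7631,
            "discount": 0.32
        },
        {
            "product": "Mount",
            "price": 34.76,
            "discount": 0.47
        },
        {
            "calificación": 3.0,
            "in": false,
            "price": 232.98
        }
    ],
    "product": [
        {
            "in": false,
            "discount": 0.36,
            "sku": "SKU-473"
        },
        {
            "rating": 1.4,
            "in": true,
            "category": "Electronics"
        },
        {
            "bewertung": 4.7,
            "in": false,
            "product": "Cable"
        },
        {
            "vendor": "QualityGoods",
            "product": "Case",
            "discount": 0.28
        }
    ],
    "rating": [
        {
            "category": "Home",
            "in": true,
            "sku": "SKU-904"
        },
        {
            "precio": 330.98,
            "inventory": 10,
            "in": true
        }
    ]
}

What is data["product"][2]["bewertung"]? 4.7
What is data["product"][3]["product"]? "Case"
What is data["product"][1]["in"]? True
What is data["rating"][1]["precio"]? 330.98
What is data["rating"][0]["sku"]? "SKU-904"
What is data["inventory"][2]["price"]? 34.76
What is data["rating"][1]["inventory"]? 10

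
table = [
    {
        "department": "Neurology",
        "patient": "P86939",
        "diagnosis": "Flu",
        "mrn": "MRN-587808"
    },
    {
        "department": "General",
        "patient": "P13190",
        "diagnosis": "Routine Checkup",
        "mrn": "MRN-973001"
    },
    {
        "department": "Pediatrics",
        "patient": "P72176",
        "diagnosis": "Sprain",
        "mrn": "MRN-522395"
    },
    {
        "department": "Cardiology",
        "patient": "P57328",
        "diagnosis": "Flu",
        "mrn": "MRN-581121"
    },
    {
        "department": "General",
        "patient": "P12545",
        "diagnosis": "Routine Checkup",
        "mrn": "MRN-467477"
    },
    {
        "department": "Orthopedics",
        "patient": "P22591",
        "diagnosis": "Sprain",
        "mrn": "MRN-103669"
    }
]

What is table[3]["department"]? "Cardiology"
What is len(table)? 6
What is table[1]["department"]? "General"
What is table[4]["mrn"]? "MRN-467477"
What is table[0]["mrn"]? "MRN-587808"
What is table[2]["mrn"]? "MRN-522395"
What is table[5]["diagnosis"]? "Sprain"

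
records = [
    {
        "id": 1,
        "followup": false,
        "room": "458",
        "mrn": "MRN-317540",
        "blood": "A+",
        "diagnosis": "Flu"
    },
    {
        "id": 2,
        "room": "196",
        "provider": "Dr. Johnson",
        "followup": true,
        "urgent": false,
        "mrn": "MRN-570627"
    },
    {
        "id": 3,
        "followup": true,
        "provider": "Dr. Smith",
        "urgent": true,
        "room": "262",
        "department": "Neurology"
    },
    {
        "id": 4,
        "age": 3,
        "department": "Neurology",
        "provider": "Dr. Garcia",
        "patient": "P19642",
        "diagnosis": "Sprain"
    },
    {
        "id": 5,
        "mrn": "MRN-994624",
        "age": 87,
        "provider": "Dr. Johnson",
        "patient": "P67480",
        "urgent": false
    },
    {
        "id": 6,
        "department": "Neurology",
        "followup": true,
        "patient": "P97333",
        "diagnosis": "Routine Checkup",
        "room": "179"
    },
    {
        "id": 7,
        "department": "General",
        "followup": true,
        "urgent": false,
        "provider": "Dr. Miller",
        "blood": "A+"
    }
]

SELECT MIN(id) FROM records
1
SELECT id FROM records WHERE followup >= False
[1, 2, 3, 6, 7]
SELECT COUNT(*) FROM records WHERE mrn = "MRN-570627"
1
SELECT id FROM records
[1, 2, 3, 4, 5, 6, 7]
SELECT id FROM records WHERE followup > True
[]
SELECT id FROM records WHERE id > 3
[4, 5, 6, 7]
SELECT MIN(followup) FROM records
False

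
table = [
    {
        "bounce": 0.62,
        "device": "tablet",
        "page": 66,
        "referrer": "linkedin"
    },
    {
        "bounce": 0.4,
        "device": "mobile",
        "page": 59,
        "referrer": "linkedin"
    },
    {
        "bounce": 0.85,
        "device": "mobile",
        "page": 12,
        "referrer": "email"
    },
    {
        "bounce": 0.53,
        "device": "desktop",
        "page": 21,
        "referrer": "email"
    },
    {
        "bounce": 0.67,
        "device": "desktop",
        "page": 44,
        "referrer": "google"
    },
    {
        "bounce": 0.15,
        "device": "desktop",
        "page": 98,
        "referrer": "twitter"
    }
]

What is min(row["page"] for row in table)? 12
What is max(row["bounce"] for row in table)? 0.85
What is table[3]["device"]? "desktop"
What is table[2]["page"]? 12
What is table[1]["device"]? "mobile"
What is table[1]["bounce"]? 0.4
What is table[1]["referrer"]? "linkedin"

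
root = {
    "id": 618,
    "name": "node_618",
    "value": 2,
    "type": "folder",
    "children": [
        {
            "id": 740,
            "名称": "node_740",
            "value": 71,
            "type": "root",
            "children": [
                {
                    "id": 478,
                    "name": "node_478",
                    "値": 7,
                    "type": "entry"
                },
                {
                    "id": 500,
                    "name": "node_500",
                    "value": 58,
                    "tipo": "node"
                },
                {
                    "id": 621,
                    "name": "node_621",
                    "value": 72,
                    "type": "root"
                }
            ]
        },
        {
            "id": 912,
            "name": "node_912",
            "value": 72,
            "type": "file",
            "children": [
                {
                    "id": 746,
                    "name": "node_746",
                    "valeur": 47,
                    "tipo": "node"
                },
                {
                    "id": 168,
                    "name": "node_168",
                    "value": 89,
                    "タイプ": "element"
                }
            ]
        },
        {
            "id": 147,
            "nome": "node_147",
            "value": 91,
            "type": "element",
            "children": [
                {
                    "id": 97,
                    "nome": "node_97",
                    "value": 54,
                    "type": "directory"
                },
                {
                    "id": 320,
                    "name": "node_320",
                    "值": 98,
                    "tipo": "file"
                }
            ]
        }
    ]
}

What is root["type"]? "folder"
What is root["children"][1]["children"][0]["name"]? "node_746"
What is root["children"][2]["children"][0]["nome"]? "node_97"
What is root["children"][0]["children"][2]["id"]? 621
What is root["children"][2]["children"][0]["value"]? 54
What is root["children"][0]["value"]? 71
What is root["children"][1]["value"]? 72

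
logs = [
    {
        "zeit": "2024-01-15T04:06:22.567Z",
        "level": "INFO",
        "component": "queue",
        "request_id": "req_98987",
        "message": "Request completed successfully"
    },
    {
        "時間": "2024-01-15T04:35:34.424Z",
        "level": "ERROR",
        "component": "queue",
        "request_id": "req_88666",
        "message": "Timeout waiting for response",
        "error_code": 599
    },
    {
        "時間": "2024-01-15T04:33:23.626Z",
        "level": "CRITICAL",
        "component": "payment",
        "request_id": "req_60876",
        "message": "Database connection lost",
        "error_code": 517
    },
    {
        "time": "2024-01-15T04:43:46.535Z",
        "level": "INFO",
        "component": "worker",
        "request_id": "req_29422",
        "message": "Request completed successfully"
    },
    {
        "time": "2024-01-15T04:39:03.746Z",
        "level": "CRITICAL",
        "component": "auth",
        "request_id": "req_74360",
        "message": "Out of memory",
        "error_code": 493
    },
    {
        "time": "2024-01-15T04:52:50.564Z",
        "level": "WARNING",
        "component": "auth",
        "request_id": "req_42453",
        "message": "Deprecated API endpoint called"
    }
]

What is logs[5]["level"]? "WARNING"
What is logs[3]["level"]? "INFO"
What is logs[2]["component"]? "payment"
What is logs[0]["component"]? "queue"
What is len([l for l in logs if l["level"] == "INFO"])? 2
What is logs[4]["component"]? "auth"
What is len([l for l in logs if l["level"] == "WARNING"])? 1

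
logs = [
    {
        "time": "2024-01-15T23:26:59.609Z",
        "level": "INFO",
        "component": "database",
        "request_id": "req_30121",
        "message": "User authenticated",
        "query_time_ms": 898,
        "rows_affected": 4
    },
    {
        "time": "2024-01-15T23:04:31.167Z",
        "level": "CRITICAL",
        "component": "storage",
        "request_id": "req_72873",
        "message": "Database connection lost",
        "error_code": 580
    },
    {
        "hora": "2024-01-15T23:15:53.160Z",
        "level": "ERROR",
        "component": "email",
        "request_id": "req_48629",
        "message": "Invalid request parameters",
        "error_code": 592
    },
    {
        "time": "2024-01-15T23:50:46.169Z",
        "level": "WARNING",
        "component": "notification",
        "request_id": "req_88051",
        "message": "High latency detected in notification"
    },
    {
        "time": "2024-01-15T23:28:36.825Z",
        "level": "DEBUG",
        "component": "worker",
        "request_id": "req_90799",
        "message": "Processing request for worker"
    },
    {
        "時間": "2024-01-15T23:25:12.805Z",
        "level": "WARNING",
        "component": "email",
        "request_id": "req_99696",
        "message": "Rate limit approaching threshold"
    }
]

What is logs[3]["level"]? "WARNING"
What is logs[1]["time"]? "2024-01-15T23:04:31.167Z"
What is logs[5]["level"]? "WARNING"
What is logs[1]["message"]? "Database connection lost"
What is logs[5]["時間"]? "2024-01-15T23:25:12.805Z"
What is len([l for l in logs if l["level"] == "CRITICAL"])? 1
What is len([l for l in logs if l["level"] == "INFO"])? 1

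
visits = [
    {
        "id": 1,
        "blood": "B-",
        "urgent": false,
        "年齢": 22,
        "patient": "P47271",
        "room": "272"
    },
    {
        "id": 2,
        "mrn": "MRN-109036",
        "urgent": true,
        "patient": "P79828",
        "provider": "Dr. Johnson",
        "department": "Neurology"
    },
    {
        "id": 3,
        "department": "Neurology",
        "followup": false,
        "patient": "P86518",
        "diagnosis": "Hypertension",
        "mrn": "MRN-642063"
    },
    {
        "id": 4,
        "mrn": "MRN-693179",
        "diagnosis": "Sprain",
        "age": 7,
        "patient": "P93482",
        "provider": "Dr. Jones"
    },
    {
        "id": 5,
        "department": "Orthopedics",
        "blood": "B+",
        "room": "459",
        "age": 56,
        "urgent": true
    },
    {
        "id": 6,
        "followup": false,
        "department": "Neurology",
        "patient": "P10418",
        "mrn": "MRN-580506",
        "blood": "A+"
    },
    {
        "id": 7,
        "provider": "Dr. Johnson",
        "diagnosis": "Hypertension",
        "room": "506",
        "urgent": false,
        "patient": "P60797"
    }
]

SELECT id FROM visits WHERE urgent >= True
[2, 5]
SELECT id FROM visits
[1, 2, 3, 4, 5, 6, 7]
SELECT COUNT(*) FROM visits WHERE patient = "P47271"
1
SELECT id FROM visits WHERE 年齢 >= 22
[1]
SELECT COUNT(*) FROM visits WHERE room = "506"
1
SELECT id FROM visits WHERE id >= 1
[1, 2, 3, 4, 5, 6, 7]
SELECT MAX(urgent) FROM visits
True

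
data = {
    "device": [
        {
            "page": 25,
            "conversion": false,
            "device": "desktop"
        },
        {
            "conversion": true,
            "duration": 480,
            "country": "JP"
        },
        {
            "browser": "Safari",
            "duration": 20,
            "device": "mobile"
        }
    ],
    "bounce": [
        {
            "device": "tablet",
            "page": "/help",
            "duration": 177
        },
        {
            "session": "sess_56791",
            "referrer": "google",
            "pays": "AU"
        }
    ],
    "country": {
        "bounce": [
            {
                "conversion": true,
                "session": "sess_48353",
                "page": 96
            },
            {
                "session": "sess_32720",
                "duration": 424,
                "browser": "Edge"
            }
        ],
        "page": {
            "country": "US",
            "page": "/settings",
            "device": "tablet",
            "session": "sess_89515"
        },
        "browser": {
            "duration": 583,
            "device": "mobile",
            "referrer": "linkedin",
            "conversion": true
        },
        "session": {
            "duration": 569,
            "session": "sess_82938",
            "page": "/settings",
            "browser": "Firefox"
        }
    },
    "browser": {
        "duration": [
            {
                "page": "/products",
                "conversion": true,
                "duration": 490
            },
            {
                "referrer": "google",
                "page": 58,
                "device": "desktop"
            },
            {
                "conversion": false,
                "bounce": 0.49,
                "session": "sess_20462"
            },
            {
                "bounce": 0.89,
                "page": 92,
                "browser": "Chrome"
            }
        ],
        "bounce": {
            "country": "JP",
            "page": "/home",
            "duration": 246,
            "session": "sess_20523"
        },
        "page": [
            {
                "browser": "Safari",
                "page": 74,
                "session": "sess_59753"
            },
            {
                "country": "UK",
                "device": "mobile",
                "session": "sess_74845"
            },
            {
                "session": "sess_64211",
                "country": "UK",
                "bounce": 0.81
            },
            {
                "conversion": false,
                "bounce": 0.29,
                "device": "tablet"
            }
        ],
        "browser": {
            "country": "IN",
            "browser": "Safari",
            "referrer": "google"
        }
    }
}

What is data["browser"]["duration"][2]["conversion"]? False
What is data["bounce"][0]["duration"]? 177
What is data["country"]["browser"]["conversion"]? True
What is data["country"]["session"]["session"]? "sess_82938"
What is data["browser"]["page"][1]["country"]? "UK"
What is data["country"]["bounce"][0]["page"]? 96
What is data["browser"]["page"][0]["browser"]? "Safari"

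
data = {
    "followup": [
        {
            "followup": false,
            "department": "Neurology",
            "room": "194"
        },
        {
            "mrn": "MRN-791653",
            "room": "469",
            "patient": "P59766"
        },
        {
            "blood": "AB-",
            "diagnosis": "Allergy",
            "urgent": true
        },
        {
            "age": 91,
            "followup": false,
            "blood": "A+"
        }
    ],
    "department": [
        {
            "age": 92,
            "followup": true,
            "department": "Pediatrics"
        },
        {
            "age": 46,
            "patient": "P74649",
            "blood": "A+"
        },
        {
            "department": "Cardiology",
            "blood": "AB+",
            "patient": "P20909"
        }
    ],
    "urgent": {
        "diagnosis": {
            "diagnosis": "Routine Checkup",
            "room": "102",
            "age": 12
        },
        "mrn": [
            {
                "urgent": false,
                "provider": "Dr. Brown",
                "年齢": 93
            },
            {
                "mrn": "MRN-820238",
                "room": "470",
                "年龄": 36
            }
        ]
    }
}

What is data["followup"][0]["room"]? "194"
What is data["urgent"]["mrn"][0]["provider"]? "Dr. Brown"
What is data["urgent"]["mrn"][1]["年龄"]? 36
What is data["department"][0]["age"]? 92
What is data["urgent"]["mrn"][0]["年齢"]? 93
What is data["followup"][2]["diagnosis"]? "Allergy"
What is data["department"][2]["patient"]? "P20909"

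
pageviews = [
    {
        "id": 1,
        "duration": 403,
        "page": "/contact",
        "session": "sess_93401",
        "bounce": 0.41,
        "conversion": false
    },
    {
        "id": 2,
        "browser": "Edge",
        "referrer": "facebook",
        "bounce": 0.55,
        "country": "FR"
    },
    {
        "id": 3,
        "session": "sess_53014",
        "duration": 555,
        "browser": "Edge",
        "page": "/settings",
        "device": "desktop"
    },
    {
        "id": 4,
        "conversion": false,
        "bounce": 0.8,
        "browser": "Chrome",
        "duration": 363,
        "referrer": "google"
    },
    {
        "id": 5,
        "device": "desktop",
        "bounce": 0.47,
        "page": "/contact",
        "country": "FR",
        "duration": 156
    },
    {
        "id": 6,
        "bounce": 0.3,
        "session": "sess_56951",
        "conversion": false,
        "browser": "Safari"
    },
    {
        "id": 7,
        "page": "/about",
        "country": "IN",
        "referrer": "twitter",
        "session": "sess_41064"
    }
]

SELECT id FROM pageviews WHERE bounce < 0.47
[1, 6]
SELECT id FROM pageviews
[1, 2, 3, 4, 5, 6, 7]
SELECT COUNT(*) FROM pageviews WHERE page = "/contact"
2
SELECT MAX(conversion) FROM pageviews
False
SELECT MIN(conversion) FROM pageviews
False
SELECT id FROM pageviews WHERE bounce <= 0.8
[1, 2, 4, 5, 6]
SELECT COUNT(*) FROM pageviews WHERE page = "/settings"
1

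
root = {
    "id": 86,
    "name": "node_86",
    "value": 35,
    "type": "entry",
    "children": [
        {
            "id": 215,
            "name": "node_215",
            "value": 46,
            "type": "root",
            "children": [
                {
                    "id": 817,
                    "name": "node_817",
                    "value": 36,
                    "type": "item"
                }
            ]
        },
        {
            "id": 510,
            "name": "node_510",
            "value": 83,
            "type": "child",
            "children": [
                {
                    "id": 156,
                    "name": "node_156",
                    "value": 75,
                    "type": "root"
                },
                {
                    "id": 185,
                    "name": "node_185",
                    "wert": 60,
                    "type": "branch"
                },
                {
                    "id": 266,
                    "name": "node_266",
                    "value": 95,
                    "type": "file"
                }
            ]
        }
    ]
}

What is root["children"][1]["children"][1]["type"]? "branch"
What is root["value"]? 35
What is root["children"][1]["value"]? 83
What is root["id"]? 86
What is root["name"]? "node_86"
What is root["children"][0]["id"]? 215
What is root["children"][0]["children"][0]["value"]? 36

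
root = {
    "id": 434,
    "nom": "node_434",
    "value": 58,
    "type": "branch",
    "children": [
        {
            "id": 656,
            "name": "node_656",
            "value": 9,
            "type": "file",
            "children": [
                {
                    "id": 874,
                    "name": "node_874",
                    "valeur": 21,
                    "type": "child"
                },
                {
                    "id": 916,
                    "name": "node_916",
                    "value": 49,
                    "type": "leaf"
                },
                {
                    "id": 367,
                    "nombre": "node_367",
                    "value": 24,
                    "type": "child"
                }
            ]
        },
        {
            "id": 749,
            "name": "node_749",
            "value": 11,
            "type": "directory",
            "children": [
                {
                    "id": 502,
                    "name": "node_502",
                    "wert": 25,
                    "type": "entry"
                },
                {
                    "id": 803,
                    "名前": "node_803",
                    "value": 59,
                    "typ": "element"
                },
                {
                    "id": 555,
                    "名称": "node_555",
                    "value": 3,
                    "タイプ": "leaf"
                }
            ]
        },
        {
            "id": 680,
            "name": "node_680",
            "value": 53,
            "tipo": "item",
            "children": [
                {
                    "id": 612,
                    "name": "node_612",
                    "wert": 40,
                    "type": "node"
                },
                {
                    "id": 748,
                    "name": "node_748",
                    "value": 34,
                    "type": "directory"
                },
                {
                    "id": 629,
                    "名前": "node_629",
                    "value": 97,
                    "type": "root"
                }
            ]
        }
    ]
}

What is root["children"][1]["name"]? "node_749"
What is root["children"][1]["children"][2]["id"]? 555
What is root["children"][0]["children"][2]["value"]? 24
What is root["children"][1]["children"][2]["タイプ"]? "leaf"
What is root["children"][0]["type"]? "file"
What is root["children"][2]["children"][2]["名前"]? "node_629"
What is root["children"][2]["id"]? 680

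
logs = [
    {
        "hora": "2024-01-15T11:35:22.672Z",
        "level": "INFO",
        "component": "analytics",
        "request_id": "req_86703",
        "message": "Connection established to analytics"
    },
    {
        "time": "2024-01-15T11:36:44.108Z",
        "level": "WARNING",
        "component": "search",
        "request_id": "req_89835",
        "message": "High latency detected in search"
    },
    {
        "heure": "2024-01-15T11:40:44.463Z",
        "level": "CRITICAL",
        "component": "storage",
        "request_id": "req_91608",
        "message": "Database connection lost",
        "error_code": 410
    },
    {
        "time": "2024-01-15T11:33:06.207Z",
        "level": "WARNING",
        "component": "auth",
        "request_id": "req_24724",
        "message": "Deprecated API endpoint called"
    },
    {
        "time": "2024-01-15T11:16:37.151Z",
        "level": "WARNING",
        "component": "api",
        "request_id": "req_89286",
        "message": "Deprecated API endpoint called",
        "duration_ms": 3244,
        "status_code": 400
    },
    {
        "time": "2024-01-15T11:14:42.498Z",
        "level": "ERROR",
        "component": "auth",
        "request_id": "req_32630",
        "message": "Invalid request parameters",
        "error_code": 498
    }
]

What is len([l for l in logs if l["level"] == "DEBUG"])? 0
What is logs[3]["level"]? "WARNING"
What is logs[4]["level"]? "WARNING"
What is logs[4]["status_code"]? 400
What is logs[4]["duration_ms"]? 3244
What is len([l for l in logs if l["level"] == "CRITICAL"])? 1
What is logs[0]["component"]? "analytics"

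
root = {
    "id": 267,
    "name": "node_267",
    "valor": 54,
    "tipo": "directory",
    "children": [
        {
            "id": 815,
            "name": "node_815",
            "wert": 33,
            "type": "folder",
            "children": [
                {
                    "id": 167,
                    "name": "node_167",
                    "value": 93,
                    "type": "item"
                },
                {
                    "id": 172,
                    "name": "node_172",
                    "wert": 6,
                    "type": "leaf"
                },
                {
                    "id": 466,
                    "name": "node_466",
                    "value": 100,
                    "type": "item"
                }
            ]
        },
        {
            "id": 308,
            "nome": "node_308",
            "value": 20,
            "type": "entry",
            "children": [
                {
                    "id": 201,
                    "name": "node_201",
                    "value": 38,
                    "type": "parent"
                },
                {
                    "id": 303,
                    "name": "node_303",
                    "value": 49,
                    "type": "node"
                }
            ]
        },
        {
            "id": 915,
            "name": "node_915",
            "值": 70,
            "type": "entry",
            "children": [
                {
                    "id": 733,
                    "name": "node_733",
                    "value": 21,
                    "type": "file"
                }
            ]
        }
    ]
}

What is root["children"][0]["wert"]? 33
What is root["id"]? 267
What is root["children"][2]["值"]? 70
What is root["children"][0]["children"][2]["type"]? "item"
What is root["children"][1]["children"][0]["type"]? "parent"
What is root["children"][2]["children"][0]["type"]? "file"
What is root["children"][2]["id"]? 915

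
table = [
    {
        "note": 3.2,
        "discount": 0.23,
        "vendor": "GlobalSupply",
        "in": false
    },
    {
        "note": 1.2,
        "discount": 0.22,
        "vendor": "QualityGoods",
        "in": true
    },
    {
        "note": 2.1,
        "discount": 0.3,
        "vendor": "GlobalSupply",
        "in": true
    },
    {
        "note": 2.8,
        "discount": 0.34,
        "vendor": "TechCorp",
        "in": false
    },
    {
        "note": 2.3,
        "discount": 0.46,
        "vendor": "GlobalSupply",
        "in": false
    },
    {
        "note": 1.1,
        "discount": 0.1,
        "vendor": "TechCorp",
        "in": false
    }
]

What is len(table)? 6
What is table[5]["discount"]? 0.1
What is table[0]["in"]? False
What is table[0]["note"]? 3.2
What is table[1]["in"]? True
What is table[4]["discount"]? 0.46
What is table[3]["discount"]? 0.34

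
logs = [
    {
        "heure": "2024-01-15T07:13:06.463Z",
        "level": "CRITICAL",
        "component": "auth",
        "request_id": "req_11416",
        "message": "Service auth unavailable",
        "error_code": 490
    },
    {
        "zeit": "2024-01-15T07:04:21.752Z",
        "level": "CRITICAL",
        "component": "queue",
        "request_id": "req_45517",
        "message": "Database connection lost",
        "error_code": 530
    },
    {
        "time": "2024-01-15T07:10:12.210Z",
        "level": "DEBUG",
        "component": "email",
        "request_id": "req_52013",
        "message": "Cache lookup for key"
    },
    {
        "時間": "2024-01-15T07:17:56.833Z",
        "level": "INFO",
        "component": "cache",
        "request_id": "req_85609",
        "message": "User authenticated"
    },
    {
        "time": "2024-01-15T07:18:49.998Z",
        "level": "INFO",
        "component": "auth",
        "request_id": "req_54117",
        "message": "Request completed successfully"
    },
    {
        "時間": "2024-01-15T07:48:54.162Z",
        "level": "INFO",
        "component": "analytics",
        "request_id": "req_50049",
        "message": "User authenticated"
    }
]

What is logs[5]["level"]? "INFO"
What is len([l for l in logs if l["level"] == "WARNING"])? 0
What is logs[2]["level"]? "DEBUG"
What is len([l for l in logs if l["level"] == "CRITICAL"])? 2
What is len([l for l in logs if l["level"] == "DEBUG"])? 1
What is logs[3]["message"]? "User authenticated"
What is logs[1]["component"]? "queue"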